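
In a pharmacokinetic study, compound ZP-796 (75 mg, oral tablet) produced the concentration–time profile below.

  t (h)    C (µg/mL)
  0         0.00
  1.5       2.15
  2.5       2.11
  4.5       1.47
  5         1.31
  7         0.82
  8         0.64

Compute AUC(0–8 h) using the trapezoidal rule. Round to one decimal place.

Trapezoidal AUC_0→8:
  [0→1.5]: (0.00+2.15)/2 × 1.5 = 1.6125
  [1.5→2.5]: (2.15+2.11)/2 × 1 = 2.13
  [2.5→4.5]: (2.11+1.47)/2 × 2 = 3.58
  [4.5→5]: (1.47+1.31)/2 × 0.5 = 0.695
  [5→7]: (1.31+0.82)/2 × 2 = 2.13
  [7→8]: (0.82+0.64)/2 × 1 = 0.73
  Sum = 10.8775 µg/mL·h

AUC = 10.9 µg/mL·h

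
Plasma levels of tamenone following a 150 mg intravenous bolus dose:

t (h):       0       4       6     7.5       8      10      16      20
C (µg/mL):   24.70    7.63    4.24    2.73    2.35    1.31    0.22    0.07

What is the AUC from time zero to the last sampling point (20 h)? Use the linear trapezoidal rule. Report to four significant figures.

AUC = 91.86 µg/mL·h

Trapezoidal AUC_0→20:
  [0→4]: (24.70+7.63)/2 × 4 = 64.66
  [4→6]: (7.63+4.24)/2 × 2 = 11.87
  [6→7.5]: (4.24+2.73)/2 × 1.5 = 5.2275
  [7.5→8]: (2.73+2.35)/2 × 0.5 = 1.27
  [8→10]: (2.35+1.31)/2 × 2 = 3.66
  [10→16]: (1.31+0.22)/2 × 6 = 4.59
  [16→20]: (0.22+0.07)/2 × 4 = 0.58
  Sum = 91.8575 µg/mL·h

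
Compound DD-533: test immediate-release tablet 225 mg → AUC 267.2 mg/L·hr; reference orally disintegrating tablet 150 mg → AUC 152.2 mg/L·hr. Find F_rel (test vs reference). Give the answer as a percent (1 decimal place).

F_rel = 117.0%

F_rel = (AUC_test/D_test) / (AUC_ref/D_ref)
      = (267.2/225) / (152.2/150)
      = 1.18756 / 1.01467 = 1.1704 = 117.04%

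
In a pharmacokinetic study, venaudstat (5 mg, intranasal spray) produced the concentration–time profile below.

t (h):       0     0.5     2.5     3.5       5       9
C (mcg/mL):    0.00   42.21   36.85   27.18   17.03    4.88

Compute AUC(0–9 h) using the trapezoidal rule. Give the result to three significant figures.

Trapezoidal AUC_0→9:
  [0→0.5]: (0.00+42.21)/2 × 0.5 = 10.5525
  [0.5→2.5]: (42.21+36.85)/2 × 2 = 79.06
  [2.5→3.5]: (36.85+27.18)/2 × 1 = 32.015
  [3.5→5]: (27.18+17.03)/2 × 1.5 = 33.1575
  [5→9]: (17.03+4.88)/2 × 4 = 43.82
  Sum = 198.605 mcg/mL·h

AUC = 199 mcg/mL·h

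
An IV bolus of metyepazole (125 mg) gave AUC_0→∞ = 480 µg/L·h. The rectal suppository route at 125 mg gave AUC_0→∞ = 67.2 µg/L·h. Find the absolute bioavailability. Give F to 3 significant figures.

F = (AUC_ev / D_ev) / (AUC_iv / D_iv)
  = (67.2/125) / (480/125)
  = 0.5376 / 3.84 = 0.1400

F = 0.140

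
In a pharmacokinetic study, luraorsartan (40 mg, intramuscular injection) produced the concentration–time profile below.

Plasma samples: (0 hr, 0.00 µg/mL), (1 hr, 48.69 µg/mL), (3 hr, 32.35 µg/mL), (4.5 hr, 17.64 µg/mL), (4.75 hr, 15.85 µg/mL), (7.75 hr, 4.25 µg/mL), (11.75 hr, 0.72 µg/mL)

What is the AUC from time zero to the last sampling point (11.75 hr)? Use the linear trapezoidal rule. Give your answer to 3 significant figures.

AUC = 187 µg/mL·hr

Trapezoidal AUC_0→11.75:
  [0→1]: (0.00+48.69)/2 × 1 = 24.345
  [1→3]: (48.69+32.35)/2 × 2 = 81.04
  [3→4.5]: (32.35+17.64)/2 × 1.5 = 37.4925
  [4.5→4.75]: (17.64+15.85)/2 × 0.25 = 4.18625
  [4.75→7.75]: (15.85+4.25)/2 × 3 = 30.15
  [7.75→11.75]: (4.25+0.72)/2 × 4 = 9.94
  Sum = 187.15375 µg/mL·hr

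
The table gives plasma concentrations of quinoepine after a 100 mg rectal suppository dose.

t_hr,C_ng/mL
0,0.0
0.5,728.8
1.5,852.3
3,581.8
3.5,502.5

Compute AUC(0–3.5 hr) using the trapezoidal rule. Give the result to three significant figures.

AUC = 2320 ng/mL·hr

Trapezoidal AUC_0→3.5:
  [0→0.5]: (0.0+728.8)/2 × 0.5 = 182.2
  [0.5→1.5]: (728.8+852.3)/2 × 1 = 790.55
  [1.5→3]: (852.3+581.8)/2 × 1.5 = 1075.575
  [3→3.5]: (581.8+502.5)/2 × 0.5 = 271.075
  Sum = 2319.4 ng/mL·hr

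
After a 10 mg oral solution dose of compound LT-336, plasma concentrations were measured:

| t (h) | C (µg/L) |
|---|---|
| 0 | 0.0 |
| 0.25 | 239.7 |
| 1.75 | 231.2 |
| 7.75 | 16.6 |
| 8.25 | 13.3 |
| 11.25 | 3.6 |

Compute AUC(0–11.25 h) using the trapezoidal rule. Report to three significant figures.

Trapezoidal AUC_0→11.25:
  [0→0.25]: (0.0+239.7)/2 × 0.25 = 29.9625
  [0.25→1.75]: (239.7+231.2)/2 × 1.5 = 353.175
  [1.75→7.75]: (231.2+16.6)/2 × 6 = 743.4
  [7.75→8.25]: (16.6+13.3)/2 × 0.5 = 7.475
  [8.25→11.25]: (13.3+3.6)/2 × 3 = 25.35
  Sum = 1159.3625 µg/L·h

AUC = 1160 µg/L·h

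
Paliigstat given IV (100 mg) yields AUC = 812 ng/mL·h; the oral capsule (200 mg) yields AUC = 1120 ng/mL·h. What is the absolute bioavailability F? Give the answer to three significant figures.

F = (AUC_ev / D_ev) / (AUC_iv / D_iv)
  = (1120/200) / (812/100)
  = 5.6 / 8.12 = 0.6897

F = 0.690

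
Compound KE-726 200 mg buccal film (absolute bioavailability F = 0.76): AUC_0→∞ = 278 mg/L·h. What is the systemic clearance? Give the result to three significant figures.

CL = F × Dose / AUC_0→∞
   = 0.76 × 200 / 278 = 0.546763 L/h

CL = 0.547 L/h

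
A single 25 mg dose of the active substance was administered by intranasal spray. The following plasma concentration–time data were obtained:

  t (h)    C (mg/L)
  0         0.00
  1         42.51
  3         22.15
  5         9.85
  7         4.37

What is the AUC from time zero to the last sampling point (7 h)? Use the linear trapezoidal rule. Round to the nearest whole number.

Trapezoidal AUC_0→7:
  [0→1]: (0.00+42.51)/2 × 1 = 21.255
  [1→3]: (42.51+22.15)/2 × 2 = 64.66
  [3→5]: (22.15+9.85)/2 × 2 = 32.0
  [5→7]: (9.85+4.37)/2 × 2 = 14.22
  Sum = 132.135 mg/L·h

AUC = 132 mg/L·h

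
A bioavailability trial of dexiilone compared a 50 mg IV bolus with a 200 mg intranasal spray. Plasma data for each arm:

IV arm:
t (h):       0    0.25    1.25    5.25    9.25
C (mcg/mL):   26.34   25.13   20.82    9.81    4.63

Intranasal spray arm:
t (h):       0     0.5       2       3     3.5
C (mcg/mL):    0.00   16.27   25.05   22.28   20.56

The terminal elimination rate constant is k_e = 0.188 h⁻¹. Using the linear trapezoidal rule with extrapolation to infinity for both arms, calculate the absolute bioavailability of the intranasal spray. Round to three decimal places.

Trapezoidal AUC_0→9.25 (IV):
  [0→0.25]: (26.34+25.13)/2 × 0.25 = 6.43375
  [0.25→1.25]: (25.13+20.82)/2 × 1 = 22.975
  [1.25→5.25]: (20.82+9.81)/2 × 4 = 61.26
  [5.25→9.25]: (9.81+4.63)/2 × 4 = 28.88
  Sum = 119.54875 mcg/mL·h
IV tail: 4.63/0.188 = 24.628; AUC_iv,0→∞ = 119.54875 + 24.628 = 144.17675 mcg/mL·h
Trapezoidal AUC_0→3.5 (intranasal spray):
  [0→0.5]: (0.00+16.27)/2 × 0.5 = 4.0675
  [0.5→2]: (16.27+25.05)/2 × 1.5 = 30.99
  [2→3]: (25.05+22.28)/2 × 1 = 23.665
  [3→3.5]: (22.28+20.56)/2 × 0.5 = 10.71
  Sum = 69.4325 mcg/mL·h
intranasal spray tail: 20.56/0.188 = 109.362; AUC_ev,0→∞ = 69.4325 + 109.362 = 178.7945 mcg/mL·h
F = (AUC_ev/D_ev)/(AUC_iv/D_iv) = (178.7945/200)/(144.17675/50) = 0.8939725/2.883535 = 0.3100

F = 0.310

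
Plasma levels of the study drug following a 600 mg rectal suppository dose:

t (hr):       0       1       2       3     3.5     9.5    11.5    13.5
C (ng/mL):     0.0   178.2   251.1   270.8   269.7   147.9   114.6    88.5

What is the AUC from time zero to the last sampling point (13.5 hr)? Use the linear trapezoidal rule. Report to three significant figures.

AUC = 2420 ng/mL·hr

Trapezoidal AUC_0→13.5:
  [0→1]: (0.0+178.2)/2 × 1 = 89.1
  [1→2]: (178.2+251.1)/2 × 1 = 214.65
  [2→3]: (251.1+270.8)/2 × 1 = 260.95
  [3→3.5]: (270.8+269.7)/2 × 0.5 = 135.125
  [3.5→9.5]: (269.7+147.9)/2 × 6 = 1252.8
  [9.5→11.5]: (147.9+114.6)/2 × 2 = 262.5
  [11.5→13.5]: (114.6+88.5)/2 × 2 = 203.1
  Sum = 2418.225 ng/mL·hr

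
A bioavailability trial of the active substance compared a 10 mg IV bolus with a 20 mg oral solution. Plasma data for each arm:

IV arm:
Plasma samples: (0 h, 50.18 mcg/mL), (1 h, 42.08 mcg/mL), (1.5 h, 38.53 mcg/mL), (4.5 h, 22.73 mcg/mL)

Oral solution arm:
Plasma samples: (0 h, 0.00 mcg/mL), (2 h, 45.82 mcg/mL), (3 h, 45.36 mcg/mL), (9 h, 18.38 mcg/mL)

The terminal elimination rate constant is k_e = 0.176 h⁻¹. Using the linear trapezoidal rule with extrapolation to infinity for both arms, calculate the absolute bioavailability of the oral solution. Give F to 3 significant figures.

F = 0.674

Trapezoidal AUC_0→4.5 (IV):
  [0→1]: (50.18+42.08)/2 × 1 = 46.13
  [1→1.5]: (42.08+38.53)/2 × 0.5 = 20.1525
  [1.5→4.5]: (38.53+22.73)/2 × 3 = 91.89
  Sum = 158.1725 mcg/mL·h
IV tail: 22.73/0.176 = 129.148; AUC_iv,0→∞ = 158.1725 + 129.148 = 287.3205 mcg/mL·h
Trapezoidal AUC_0→9 (oral solution):
  [0→2]: (0.00+45.82)/2 × 2 = 45.82
  [2→3]: (45.82+45.36)/2 × 1 = 45.59
  [3→9]: (45.36+18.38)/2 × 6 = 191.22
  Sum = 282.63 mcg/mL·h
oral solution tail: 18.38/0.176 = 104.432; AUC_ev,0→∞ = 282.63 + 104.432 = 387.062 mcg/mL·h
F = (AUC_ev/D_ev)/(AUC_iv/D_iv) = (387.062/20)/(287.3205/10) = 19.3531/28.73205 = 0.6736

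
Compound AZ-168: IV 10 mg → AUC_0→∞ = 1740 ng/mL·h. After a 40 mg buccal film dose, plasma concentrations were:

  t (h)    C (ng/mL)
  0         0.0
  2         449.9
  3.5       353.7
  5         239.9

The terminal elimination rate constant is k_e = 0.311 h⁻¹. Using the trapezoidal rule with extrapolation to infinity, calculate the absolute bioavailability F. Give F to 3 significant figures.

Trapezoidal AUC_0→5 (buccal film):
  [0→2]: (0.0+449.9)/2 × 2 = 449.9
  [2→3.5]: (449.9+353.7)/2 × 1.5 = 602.7
  [3.5→5]: (353.7+239.9)/2 × 1.5 = 445.2
  Sum = 1497.8 ng/mL·h
Tail: C_last/k_e = 239.9/0.311 = 771.383
AUC_0→∞ (buccal film) = 1497.8 + 771.383 = 2269.183 ng/mL·h
F = (AUC_ev/D_ev)/(AUC_iv/D_iv) = (2269.183/40)/(1740/10) = 56.729575/174 = 0.3260

F = 0.326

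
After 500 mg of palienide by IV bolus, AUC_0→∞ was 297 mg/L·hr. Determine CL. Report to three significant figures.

CL = 1.68 L/hr

CL = Dose_iv / AUC_0→∞
   = 500 / 297 = 1.6835 L/hr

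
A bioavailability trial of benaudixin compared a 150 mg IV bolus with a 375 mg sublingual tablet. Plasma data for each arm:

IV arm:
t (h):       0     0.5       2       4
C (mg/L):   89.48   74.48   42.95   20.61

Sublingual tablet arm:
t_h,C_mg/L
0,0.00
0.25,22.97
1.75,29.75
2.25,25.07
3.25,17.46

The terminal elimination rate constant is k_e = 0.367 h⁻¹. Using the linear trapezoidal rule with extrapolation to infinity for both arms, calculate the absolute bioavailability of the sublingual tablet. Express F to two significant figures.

F = 0.20

Trapezoidal AUC_0→4 (IV):
  [0→0.5]: (89.48+74.48)/2 × 0.5 = 40.99
  [0.5→2]: (74.48+42.95)/2 × 1.5 = 88.0725
  [2→4]: (42.95+20.61)/2 × 2 = 63.56
  Sum = 192.6225 mg/L·h
IV tail: 20.61/0.367 = 56.158; AUC_iv,0→∞ = 192.6225 + 56.158 = 248.7805 mg/L·h
Trapezoidal AUC_0→3.25 (sublingual tablet):
  [0→0.25]: (0.00+22.97)/2 × 0.25 = 2.87125
  [0.25→1.75]: (22.97+29.75)/2 × 1.5 = 39.54
  [1.75→2.25]: (29.75+25.07)/2 × 0.5 = 13.705
  [2.25→3.25]: (25.07+17.46)/2 × 1 = 21.265
  Sum = 77.38125 mg/L·h
sublingual tablet tail: 17.46/0.367 = 47.575; AUC_ev,0→∞ = 77.38125 + 47.575 = 124.95625 mg/L·h
F = (AUC_ev/D_ev)/(AUC_iv/D_iv) = (124.95625/375)/(248.7805/150) = 0.333217/1.65854 = 0.2009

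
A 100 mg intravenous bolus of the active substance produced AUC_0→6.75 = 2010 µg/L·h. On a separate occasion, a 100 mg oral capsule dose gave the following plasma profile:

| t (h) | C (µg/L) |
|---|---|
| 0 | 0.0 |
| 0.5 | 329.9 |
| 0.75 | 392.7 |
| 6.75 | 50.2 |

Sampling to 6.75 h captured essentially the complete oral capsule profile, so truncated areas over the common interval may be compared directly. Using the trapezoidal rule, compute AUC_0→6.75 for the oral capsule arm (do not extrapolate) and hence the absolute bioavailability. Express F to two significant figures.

Trapezoidal AUC_0→6.75 (oral capsule):
  [0→0.5]: (0.0+329.9)/2 × 0.5 = 82.475
  [0.5→0.75]: (329.9+392.7)/2 × 0.25 = 90.325
  [0.75→6.75]: (392.7+50.2)/2 × 6 = 1328.7
  Sum = 1501.5 µg/L·h
F = (AUC_ev/D_ev)/(AUC_iv/D_iv) = (1501.5/100)/(2010/100) = 15.015/20.1 = 0.7470

F = 0.75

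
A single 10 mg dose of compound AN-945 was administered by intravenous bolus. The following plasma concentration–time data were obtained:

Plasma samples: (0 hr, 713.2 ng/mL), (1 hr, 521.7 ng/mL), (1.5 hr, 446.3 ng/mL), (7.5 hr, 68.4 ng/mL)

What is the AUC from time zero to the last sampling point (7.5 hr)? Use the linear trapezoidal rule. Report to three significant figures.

AUC = 2400 ng/mL·hr

Trapezoidal AUC_0→7.5:
  [0→1]: (713.2+521.7)/2 × 1 = 617.45
  [1→1.5]: (521.7+446.3)/2 × 0.5 = 242.0
  [1.5→7.5]: (446.3+68.4)/2 × 6 = 1544.1
  Sum = 2403.55 ng/mL·hr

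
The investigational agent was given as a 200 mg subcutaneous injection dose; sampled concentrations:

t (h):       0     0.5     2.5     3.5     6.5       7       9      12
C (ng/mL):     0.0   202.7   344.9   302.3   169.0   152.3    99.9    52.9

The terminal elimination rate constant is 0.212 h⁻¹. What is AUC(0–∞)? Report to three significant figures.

Trapezoidal AUC_0→12:
  [0→0.5]: (0.0+202.7)/2 × 0.5 = 50.675
  [0.5→2.5]: (202.7+344.9)/2 × 2 = 547.6
  [2.5→3.5]: (344.9+302.3)/2 × 1 = 323.6
  [3.5→6.5]: (302.3+169.0)/2 × 3 = 706.95
  [6.5→7]: (169.0+152.3)/2 × 0.5 = 80.325
  [7→9]: (152.3+99.9)/2 × 2 = 252.2
  [9→12]: (99.9+52.9)/2 × 3 = 229.2
  Sum = 2190.55 ng/mL·h
Extrapolated tail: C_last / k_e = 52.9 / 0.212 = 249.528
AUC_0→∞ = 2190.55 + 249.528 = 2440.078 ng/mL·h

AUC = 2440 ng/mL·h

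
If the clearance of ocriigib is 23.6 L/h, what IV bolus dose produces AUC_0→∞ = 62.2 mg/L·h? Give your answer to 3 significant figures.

Dose_iv = CL × AUC_0→∞
     = 23.6 × 62.2 = 1467.92 mg

Dose = 1470 mg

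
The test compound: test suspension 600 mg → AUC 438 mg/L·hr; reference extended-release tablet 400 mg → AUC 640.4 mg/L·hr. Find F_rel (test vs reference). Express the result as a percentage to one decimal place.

F_rel = 45.6%

F_rel = (AUC_test/D_test) / (AUC_ref/D_ref)
      = (438/600) / (640.4/400)
      = 0.73 / 1.601 = 0.4560 = 45.60%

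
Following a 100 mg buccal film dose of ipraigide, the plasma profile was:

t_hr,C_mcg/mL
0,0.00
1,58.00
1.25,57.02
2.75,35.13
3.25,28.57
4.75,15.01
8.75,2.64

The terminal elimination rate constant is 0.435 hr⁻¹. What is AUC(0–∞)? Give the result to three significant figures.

Trapezoidal AUC_0→8.75:
  [0→1]: (0.00+58.00)/2 × 1 = 29.0
  [1→1.25]: (58.00+57.02)/2 × 0.25 = 14.3775
  [1.25→2.75]: (57.02+35.13)/2 × 1.5 = 69.1125
  [2.75→3.25]: (35.13+28.57)/2 × 0.5 = 15.925
  [3.25→4.75]: (28.57+15.01)/2 × 1.5 = 32.685
  [4.75→8.75]: (15.01+2.64)/2 × 4 = 35.3
  Sum = 196.4 mcg/mL·hr
Extrapolated tail: C_last / k_e = 2.64 / 0.435 = 6.069
AUC_0→∞ = 196.4 + 6.069 = 202.469 mcg/mL·hr

AUC = 202 mcg/mL·hr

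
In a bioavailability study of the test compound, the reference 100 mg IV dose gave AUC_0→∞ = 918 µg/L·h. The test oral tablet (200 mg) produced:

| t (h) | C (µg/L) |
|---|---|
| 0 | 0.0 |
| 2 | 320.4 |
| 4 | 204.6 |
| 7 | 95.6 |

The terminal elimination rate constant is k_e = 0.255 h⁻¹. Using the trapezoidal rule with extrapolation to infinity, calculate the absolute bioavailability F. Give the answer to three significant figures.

Trapezoidal AUC_0→7 (oral tablet):
  [0→2]: (0.0+320.4)/2 × 2 = 320.4
  [2→4]: (320.4+204.6)/2 × 2 = 525.0
  [4→7]: (204.6+95.6)/2 × 3 = 450.3
  Sum = 1295.7 µg/L·h
Tail: C_last/k_e = 95.6/0.255 = 374.902
AUC_0→∞ (oral tablet) = 1295.7 + 374.902 = 1670.602 µg/L·h
F = (AUC_ev/D_ev)/(AUC_iv/D_iv) = (1670.602/200)/(918/100) = 8.35301/9.18 = 0.9099

F = 0.910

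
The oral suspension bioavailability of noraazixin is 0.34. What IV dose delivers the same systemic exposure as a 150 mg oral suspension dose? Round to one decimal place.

D_iv = 51.0 mg

Systemic exposure from an extravascular dose = F × D_ev, so the equivalent IV dose is F × D_ev.
D_iv = F × D_ev = 0.34 × 150 = 51 mg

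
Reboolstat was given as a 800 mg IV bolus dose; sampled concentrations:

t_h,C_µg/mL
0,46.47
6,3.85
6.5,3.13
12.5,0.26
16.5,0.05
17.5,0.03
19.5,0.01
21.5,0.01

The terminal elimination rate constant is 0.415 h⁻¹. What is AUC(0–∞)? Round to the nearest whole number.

AUC = 164 µg/mL·h

Trapezoidal AUC_0→21.5:
  [0→6]: (46.47+3.85)/2 × 6 = 150.96
  [6→6.5]: (3.85+3.13)/2 × 0.5 = 1.745
  [6.5→12.5]: (3.13+0.26)/2 × 6 = 10.17
  [12.5→16.5]: (0.26+0.05)/2 × 4 = 0.62
  [16.5→17.5]: (0.05+0.03)/2 × 1 = 0.04
  [17.5→19.5]: (0.03+0.01)/2 × 2 = 0.04
  [19.5→21.5]: (0.01+0.01)/2 × 2 = 0.02
  Sum = 163.595 µg/mL·h
Extrapolated tail: C_last / k_e = 0.01 / 0.415 = 0.024
AUC_0→∞ = 163.595 + 0.024 = 163.619 µg/mL·h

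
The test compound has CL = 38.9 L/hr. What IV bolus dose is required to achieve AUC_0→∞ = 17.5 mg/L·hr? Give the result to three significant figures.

Dose_iv = CL × AUC_0→∞
     = 38.9 × 17.5 = 680.75 mg

Dose = 681 mg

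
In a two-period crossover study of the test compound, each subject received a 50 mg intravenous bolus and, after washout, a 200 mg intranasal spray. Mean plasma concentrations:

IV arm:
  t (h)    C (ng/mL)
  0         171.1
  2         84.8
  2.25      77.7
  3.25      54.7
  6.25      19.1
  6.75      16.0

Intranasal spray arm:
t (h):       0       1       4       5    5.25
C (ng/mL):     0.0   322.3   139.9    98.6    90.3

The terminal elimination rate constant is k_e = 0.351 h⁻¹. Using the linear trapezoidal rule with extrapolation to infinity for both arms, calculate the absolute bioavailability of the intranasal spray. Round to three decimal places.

F = 0.618

Trapezoidal AUC_0→6.75 (IV):
  [0→2]: (171.1+84.8)/2 × 2 = 255.9
  [2→2.25]: (84.8+77.7)/2 × 0.25 = 20.3125
  [2.25→3.25]: (77.7+54.7)/2 × 1 = 66.2
  [3.25→6.25]: (54.7+19.1)/2 × 3 = 110.7
  [6.25→6.75]: (19.1+16.0)/2 × 0.5 = 8.775
  Sum = 461.8875 ng/mL·h
IV tail: 16.0/0.351 = 45.584; AUC_iv,0→∞ = 461.8875 + 45.584 = 507.4715 ng/mL·h
Trapezoidal AUC_0→5.25 (intranasal spray):
  [0→1]: (0.0+322.3)/2 × 1 = 161.15
  [1→4]: (322.3+139.9)/2 × 3 = 693.3
  [4→5]: (139.9+98.6)/2 × 1 = 119.25
  [5→5.25]: (98.6+90.3)/2 × 0.25 = 23.6125
  Sum = 997.3125 ng/mL·h
intranasal spray tail: 90.3/0.351 = 257.265; AUC_ev,0→∞ = 997.3125 + 257.265 = 1254.5775 ng/mL·h
F = (AUC_ev/D_ev)/(AUC_iv/D_iv) = (1254.5775/200)/(507.4715/50) = 6.2728875/10.14943 = 0.6181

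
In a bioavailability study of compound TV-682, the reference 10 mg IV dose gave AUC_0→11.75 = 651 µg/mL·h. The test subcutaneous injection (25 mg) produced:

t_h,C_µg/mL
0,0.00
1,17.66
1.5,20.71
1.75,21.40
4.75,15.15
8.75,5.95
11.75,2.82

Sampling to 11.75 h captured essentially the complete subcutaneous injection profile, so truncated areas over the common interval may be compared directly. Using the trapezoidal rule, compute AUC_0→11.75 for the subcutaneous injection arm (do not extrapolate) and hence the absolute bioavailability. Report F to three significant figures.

F = 0.0823

Trapezoidal AUC_0→11.75 (subcutaneous injection):
  [0→1]: (0.00+17.66)/2 × 1 = 8.83
  [1→1.5]: (17.66+20.71)/2 × 0.5 = 9.5925
  [1.5→1.75]: (20.71+21.40)/2 × 0.25 = 5.26375
  [1.75→4.75]: (21.40+15.15)/2 × 3 = 54.825
  [4.75→8.75]: (15.15+5.95)/2 × 4 = 42.2
  [8.75→11.75]: (5.95+2.82)/2 × 3 = 13.155
  Sum = 133.86625 µg/mL·h
F = (AUC_ev/D_ev)/(AUC_iv/D_iv) = (133.86625/25)/(651/10) = 5.35465/65.1 = 0.0823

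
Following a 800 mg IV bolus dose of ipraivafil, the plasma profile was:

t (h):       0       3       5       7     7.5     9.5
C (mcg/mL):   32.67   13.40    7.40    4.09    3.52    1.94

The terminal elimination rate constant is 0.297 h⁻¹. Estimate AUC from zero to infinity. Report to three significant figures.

AUC = 115 mcg/mL·h

Trapezoidal AUC_0→9.5:
  [0→3]: (32.67+13.40)/2 × 3 = 69.105
  [3→5]: (13.40+7.40)/2 × 2 = 20.8
  [5→7]: (7.40+4.09)/2 × 2 = 11.49
  [7→7.5]: (4.09+3.52)/2 × 0.5 = 1.9025
  [7.5→9.5]: (3.52+1.94)/2 × 2 = 5.46
  Sum = 108.7575 mcg/mL·h
Extrapolated tail: C_last / k_e = 1.94 / 0.297 = 6.532
AUC_0→∞ = 108.7575 + 6.532 = 115.2895 mcg/mL·h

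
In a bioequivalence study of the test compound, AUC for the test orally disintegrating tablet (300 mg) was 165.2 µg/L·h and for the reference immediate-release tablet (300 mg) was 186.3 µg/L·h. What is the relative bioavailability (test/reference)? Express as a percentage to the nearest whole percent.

F_rel = (AUC_test/D_test) / (AUC_ref/D_ref)
      = (165.2/300) / (186.3/300)
      = 0.550667 / 0.621 = 0.8867 = 88.67%

F_rel = 89%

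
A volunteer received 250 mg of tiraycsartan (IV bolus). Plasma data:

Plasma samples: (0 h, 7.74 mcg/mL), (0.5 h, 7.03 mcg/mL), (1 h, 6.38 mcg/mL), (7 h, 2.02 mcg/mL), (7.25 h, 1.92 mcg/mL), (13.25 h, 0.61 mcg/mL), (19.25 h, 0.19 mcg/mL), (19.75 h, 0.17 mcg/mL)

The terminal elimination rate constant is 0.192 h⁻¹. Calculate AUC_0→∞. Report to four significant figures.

Trapezoidal AUC_0→19.75:
  [0→0.5]: (7.74+7.03)/2 × 0.5 = 3.6925
  [0.5→1]: (7.03+6.38)/2 × 0.5 = 3.3525
  [1→7]: (6.38+2.02)/2 × 6 = 25.2
  [7→7.25]: (2.02+1.92)/2 × 0.25 = 0.4925
  [7.25→13.25]: (1.92+0.61)/2 × 6 = 7.59
  [13.25→19.25]: (0.61+0.19)/2 × 6 = 2.4
  [19.25→19.75]: (0.19+0.17)/2 × 0.5 = 0.09
  Sum = 42.8175 mcg/mL·h
Extrapolated tail: C_last / k_e = 0.17 / 0.192 = 0.885
AUC_0→∞ = 42.8175 + 0.885 = 43.7025 mcg/mL·h

AUC = 43.70 mcg/mL·h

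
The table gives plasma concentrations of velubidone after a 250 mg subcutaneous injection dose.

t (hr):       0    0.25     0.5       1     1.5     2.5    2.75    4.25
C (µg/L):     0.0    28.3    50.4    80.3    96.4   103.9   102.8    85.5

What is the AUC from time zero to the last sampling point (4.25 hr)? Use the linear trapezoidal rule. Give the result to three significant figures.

AUC = 357 µg/L·hr

Trapezoidal AUC_0→4.25:
  [0→0.25]: (0.0+28.3)/2 × 0.25 = 3.5375
  [0.25→0.5]: (28.3+50.4)/2 × 0.25 = 9.8375
  [0.5→1]: (50.4+80.3)/2 × 0.5 = 32.675
  [1→1.5]: (80.3+96.4)/2 × 0.5 = 44.175
  [1.5→2.5]: (96.4+103.9)/2 × 1 = 100.15
  [2.5→2.75]: (103.9+102.8)/2 × 0.25 = 25.8375
  [2.75→4.25]: (102.8+85.5)/2 × 1.5 = 141.225
  Sum = 357.4375 µg/L·hr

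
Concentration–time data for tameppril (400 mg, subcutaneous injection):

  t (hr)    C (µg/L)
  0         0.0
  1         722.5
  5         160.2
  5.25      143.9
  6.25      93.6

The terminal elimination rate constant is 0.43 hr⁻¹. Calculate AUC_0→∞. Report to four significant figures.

Trapezoidal AUC_0→6.25:
  [0→1]: (0.0+722.5)/2 × 1 = 361.25
  [1→5]: (722.5+160.2)/2 × 4 = 1765.4
  [5→5.25]: (160.2+143.9)/2 × 0.25 = 38.0125
  [5.25→6.25]: (143.9+93.6)/2 × 1 = 118.75
  Sum = 2283.4125 µg/L·hr
Extrapolated tail: C_last / k_e = 93.6 / 0.43 = 217.674
AUC_0→∞ = 2283.4125 + 217.674 = 2501.0865 µg/L·hr

AUC = 2501 µg/L·hr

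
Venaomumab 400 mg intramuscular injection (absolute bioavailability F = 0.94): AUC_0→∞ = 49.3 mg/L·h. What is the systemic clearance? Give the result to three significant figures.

CL = 7.63 L/h

CL = F × Dose / AUC_0→∞
   = 0.94 × 400 / 49.3 = 7.62677 L/h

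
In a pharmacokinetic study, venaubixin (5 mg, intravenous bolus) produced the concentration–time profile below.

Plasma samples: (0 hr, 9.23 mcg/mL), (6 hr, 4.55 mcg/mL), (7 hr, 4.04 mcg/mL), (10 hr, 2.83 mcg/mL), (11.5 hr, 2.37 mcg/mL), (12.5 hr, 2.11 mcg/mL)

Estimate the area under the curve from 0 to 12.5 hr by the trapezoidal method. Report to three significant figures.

AUC = 62.1 mcg/mL·hr

Trapezoidal AUC_0→12.5:
  [0→6]: (9.23+4.55)/2 × 6 = 41.34
  [6→7]: (4.55+4.04)/2 × 1 = 4.295
  [7→10]: (4.04+2.83)/2 × 3 = 10.305
  [10→11.5]: (2.83+2.37)/2 × 1.5 = 3.9
  [11.5→12.5]: (2.37+2.11)/2 × 1 = 2.24
  Sum = 62.08 mcg/mL·hr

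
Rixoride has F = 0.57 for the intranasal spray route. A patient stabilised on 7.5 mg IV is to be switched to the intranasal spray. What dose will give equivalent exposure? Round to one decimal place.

D_intranasal = 13.2 mg

For equal systemic exposure: F × D_ev = D_iv
D_ev = D_iv / F = 7.5 / 0.57 = 13.1579 mg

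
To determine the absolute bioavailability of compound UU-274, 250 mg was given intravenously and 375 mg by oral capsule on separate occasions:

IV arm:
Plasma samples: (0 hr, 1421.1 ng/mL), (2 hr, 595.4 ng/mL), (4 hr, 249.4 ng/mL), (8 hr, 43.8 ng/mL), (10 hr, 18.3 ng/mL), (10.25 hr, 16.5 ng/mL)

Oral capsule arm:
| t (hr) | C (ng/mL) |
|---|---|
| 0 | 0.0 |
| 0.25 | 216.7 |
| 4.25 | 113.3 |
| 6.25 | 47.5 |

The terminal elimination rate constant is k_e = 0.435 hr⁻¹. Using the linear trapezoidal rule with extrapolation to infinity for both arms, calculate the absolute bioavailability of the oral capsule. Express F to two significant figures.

F = 0.18

Trapezoidal AUC_0→10.25 (IV):
  [0→2]: (1421.1+595.4)/2 × 2 = 2016.5
  [2→4]: (595.4+249.4)/2 × 2 = 844.8
  [4→8]: (249.4+43.8)/2 × 4 = 586.4
  [8→10]: (43.8+18.3)/2 × 2 = 62.1
  [10→10.25]: (18.3+16.5)/2 × 0.25 = 4.35
  Sum = 3514.15 ng/mL·hr
IV tail: 16.5/0.435 = 37.931; AUC_iv,0→∞ = 3514.15 + 37.931 = 3552.081 ng/mL·hr
Trapezoidal AUC_0→6.25 (oral capsule):
  [0→0.25]: (0.0+216.7)/2 × 0.25 = 27.0875
  [0.25→4.25]: (216.7+113.3)/2 × 4 = 660.0
  [4.25→6.25]: (113.3+47.5)/2 × 2 = 160.8
  Sum = 847.8875 ng/mL·hr
oral capsule tail: 47.5/0.435 = 109.195; AUC_ev,0→∞ = 847.8875 + 109.195 = 957.0825 ng/mL·hr
F = (AUC_ev/D_ev)/(AUC_iv/D_iv) = (957.0825/375)/(3552.081/250) = 2.55222/14.208324 = 0.1796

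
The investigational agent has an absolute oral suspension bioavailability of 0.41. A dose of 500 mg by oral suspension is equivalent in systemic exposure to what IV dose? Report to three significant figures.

Systemic exposure from an extravascular dose = F × D_ev, so the equivalent IV dose is F × D_ev.
D_iv = F × D_ev = 0.41 × 500 = 205 mg

D_iv = 205 mg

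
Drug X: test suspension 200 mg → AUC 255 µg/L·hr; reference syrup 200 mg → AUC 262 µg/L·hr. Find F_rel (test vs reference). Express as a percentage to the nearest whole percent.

F_rel = (AUC_test/D_test) / (AUC_ref/D_ref)
      = (255/200) / (262/200)
      = 1.275 / 1.31 = 0.9733 = 97.33%

F_rel = 97%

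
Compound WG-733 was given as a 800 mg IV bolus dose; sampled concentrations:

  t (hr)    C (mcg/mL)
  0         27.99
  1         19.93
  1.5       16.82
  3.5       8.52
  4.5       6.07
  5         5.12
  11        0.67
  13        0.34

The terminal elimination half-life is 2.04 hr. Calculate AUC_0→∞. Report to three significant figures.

AUC = 88.0 mcg/mL·hr

Trapezoidal AUC_0→13:
  [0→1]: (27.99+19.93)/2 × 1 = 23.96
  [1→1.5]: (19.93+16.82)/2 × 0.5 = 9.1875
  [1.5→3.5]: (16.82+8.52)/2 × 2 = 25.34
  [3.5→4.5]: (8.52+6.07)/2 × 1 = 7.295
  [4.5→5]: (6.07+5.12)/2 × 0.5 = 2.7975
  [5→11]: (5.12+0.67)/2 × 6 = 17.37
  [11→13]: (0.67+0.34)/2 × 2 = 1.01
  Sum = 86.96 mcg/mL·hr
k_e = ln2 / t½ = 0.693147 / 2.04 = 0.3398 hr^-1
Extrapolated tail: C_last / k_e = 0.34 / 0.3398 = 1.001
AUC_0→∞ = 86.96 + 1.001 = 87.961 mcg/mL·hr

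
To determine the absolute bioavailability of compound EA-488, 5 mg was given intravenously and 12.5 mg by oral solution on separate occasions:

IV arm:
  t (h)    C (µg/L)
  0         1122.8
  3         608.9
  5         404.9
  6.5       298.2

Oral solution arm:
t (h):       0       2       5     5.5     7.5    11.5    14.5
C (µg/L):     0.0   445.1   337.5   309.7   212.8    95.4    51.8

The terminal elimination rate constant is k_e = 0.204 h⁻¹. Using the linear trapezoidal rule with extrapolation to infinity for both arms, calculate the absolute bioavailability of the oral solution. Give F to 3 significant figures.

F = 0.242

Trapezoidal AUC_0→6.5 (IV):
  [0→3]: (1122.8+608.9)/2 × 3 = 2597.55
  [3→5]: (608.9+404.9)/2 × 2 = 1013.8
  [5→6.5]: (404.9+298.2)/2 × 1.5 = 527.325
  Sum = 4138.675 µg/L·h
IV tail: 298.2/0.204 = 1461.765; AUC_iv,0→∞ = 4138.675 + 1461.765 = 5600.44 µg/L·h
Trapezoidal AUC_0→14.5 (oral solution):
  [0→2]: (0.0+445.1)/2 × 2 = 445.1
  [2→5]: (445.1+337.5)/2 × 3 = 1173.9
  [5→5.5]: (337.5+309.7)/2 × 0.5 = 161.8
  [5.5→7.5]: (309.7+212.8)/2 × 2 = 522.5
  [7.5→11.5]: (212.8+95.4)/2 × 4 = 616.4
  [11.5→14.5]: (95.4+51.8)/2 × 3 = 220.8
  Sum = 3140.5 µg/L·h
oral solution tail: 51.8/0.204 = 253.922; AUC_ev,0→∞ = 3140.5 + 253.922 = 3394.422 µg/L·h
F = (AUC_ev/D_ev)/(AUC_iv/D_iv) = (3394.422/12.5)/(5600.44/5) = 271.55376/1120.088 = 0.2424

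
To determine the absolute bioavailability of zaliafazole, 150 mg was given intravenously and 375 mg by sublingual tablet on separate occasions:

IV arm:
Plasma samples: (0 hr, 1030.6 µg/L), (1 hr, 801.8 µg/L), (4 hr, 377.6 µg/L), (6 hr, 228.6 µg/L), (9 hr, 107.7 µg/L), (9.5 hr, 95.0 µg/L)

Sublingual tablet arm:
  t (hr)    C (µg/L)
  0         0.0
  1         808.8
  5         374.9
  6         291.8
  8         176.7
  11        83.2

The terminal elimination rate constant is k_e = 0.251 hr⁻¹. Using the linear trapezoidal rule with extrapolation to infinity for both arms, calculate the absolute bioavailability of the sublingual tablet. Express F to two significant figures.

F = 0.41

Trapezoidal AUC_0→9.5 (IV):
  [0→1]: (1030.6+801.8)/2 × 1 = 916.2
  [1→4]: (801.8+377.6)/2 × 3 = 1769.1
  [4→6]: (377.6+228.6)/2 × 2 = 606.2
  [6→9]: (228.6+107.7)/2 × 3 = 504.45
  [9→9.5]: (107.7+95.0)/2 × 0.5 = 50.675
  Sum = 3846.625 µg/L·hr
IV tail: 95.0/0.251 = 378.486; AUC_iv,0→∞ = 3846.625 + 378.486 = 4225.111 µg/L·hr
Trapezoidal AUC_0→11 (sublingual tablet):
  [0→1]: (0.0+808.8)/2 × 1 = 404.4
  [1→5]: (808.8+374.9)/2 × 4 = 2367.4
  [5→6]: (374.9+291.8)/2 × 1 = 333.35
  [6→8]: (291.8+176.7)/2 × 2 = 468.5
  [8→11]: (176.7+83.2)/2 × 3 = 389.85
  Sum = 3963.5 µg/L·hr
sublingual tablet tail: 83.2/0.251 = 331.474; AUC_ev,0→∞ = 3963.5 + 331.474 = 4294.974 µg/L·hr
F = (AUC_ev/D_ev)/(AUC_iv/D_iv) = (4294.974/375)/(4225.111/150) = 11.453264/28.1674 = 0.4066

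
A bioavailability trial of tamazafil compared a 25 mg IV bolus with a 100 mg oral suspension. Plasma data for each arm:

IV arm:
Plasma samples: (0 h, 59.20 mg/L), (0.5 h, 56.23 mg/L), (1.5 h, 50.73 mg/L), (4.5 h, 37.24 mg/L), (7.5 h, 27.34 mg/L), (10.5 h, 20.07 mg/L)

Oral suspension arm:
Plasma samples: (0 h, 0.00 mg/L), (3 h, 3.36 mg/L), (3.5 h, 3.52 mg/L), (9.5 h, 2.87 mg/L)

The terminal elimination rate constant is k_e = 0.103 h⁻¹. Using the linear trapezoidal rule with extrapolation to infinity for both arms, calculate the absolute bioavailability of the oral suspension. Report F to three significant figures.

F = 0.0233

Trapezoidal AUC_0→10.5 (IV):
  [0→0.5]: (59.20+56.23)/2 × 0.5 = 28.8575
  [0.5→1.5]: (56.23+50.73)/2 × 1 = 53.48
  [1.5→4.5]: (50.73+37.24)/2 × 3 = 131.955
  [4.5→7.5]: (37.24+27.34)/2 × 3 = 96.87
  [7.5→10.5]: (27.34+20.07)/2 × 3 = 71.115
  Sum = 382.2775 mg/L·h
IV tail: 20.07/0.103 = 194.854; AUC_iv,0→∞ = 382.2775 + 194.854 = 577.1315 mg/L·h
Trapezoidal AUC_0→9.5 (oral suspension):
  [0→3]: (0.00+3.36)/2 × 3 = 5.04
  [3→3.5]: (3.36+3.52)/2 × 0.5 = 1.72
  [3.5→9.5]: (3.52+2.87)/2 × 6 = 19.17
  Sum = 25.93 mg/L·h
oral suspension tail: 2.87/0.103 = 27.864; AUC_ev,0→∞ = 25.93 + 27.864 = 53.794 mg/L·h
F = (AUC_ev/D_ev)/(AUC_iv/D_iv) = (53.794/100)/(577.1315/25) = 0.53794/23.08526 = 0.0233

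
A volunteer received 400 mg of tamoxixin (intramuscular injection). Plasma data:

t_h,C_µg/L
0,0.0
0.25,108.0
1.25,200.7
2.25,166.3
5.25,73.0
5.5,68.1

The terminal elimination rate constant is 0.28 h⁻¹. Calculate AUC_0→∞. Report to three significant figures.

AUC = 971 µg/L·h

Trapezoidal AUC_0→5.5:
  [0→0.25]: (0.0+108.0)/2 × 0.25 = 13.5
  [0.25→1.25]: (108.0+200.7)/2 × 1 = 154.35
  [1.25→2.25]: (200.7+166.3)/2 × 1 = 183.5
  [2.25→5.25]: (166.3+73.0)/2 × 3 = 358.95
  [5.25→5.5]: (73.0+68.1)/2 × 0.25 = 17.6375
  Sum = 727.9375 µg/L·h
Extrapolated tail: C_last / k_e = 68.1 / 0.28 = 243.214
AUC_0→∞ = 727.9375 + 243.214 = 971.1515 µg/L·h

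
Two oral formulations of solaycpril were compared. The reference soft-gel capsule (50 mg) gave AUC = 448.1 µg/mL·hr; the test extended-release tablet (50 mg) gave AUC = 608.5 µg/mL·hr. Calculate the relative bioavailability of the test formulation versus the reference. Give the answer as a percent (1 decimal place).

F_rel = (AUC_test/D_test) / (AUC_ref/D_ref)
      = (608.5/50) / (448.1/50)
      = 12.17 / 8.962 = 1.3580 = 135.80%

F_rel = 135.8%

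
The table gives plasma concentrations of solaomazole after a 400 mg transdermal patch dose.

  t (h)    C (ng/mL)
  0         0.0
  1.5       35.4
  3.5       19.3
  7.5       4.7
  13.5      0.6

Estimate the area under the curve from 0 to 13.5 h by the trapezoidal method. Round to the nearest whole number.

Trapezoidal AUC_0→13.5:
  [0→1.5]: (0.0+35.4)/2 × 1.5 = 26.55
  [1.5→3.5]: (35.4+19.3)/2 × 2 = 54.7
  [3.5→7.5]: (19.3+4.7)/2 × 4 = 48.0
  [7.5→13.5]: (4.7+0.6)/2 × 6 = 15.9
  Sum = 145.15 ng/mL·h

AUC = 145 ng/mL·h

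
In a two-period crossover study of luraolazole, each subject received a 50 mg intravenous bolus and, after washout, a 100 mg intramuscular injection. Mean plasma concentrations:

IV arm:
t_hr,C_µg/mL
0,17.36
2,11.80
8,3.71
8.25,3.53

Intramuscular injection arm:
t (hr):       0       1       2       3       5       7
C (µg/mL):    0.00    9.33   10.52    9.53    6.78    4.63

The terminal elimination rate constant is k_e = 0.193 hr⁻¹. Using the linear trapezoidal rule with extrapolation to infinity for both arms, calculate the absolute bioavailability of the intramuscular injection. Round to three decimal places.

F = 0.402

Trapezoidal AUC_0→8.25 (IV):
  [0→2]: (17.36+11.80)/2 × 2 = 29.16
  [2→8]: (11.80+3.71)/2 × 6 = 46.53
  [8→8.25]: (3.71+3.53)/2 × 0.25 = 0.905
  Sum = 76.595 µg/mL·hr
IV tail: 3.53/0.193 = 18.290; AUC_iv,0→∞ = 76.595 + 18.290 = 94.885 µg/mL·hr
Trapezoidal AUC_0→7 (intramuscular injection):
  [0→1]: (0.00+9.33)/2 × 1 = 4.665
  [1→2]: (9.33+10.52)/2 × 1 = 9.925
  [2→3]: (10.52+9.53)/2 × 1 = 10.025
  [3→5]: (9.53+6.78)/2 × 2 = 16.31
  [5→7]: (6.78+4.63)/2 × 2 = 11.41
  Sum = 52.335 µg/mL·hr
intramuscular injection tail: 4.63/0.193 = 23.990; AUC_ev,0→∞ = 52.335 + 23.990 = 76.325 µg/mL·hr
F = (AUC_ev/D_ev)/(AUC_iv/D_iv) = (76.325/100)/(94.885/50) = 0.76325/1.8977 = 0.4022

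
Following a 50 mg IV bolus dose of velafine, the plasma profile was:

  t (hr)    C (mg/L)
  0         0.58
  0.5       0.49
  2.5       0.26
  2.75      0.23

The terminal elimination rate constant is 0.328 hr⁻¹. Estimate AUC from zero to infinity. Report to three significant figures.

Trapezoidal AUC_0→2.75:
  [0→0.5]: (0.58+0.49)/2 × 0.5 = 0.2675
  [0.5→2.5]: (0.49+0.26)/2 × 2 = 0.75
  [2.5→2.75]: (0.26+0.23)/2 × 0.25 = 0.06125
  Sum = 1.07875 mg/L·hr
Extrapolated tail: C_last / k_e = 0.23 / 0.328 = 0.701
AUC_0→∞ = 1.07875 + 0.701 = 1.77975 mg/L·hr

AUC = 1.78 mg/L·hr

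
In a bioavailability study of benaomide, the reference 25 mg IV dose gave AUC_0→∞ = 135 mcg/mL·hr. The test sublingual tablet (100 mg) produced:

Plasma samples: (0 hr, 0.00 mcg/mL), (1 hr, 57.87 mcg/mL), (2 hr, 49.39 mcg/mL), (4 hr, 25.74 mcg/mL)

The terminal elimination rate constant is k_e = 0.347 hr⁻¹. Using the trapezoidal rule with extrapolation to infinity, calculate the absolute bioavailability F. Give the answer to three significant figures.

F = 0.429

Trapezoidal AUC_0→4 (sublingual tablet):
  [0→1]: (0.00+57.87)/2 × 1 = 28.935
  [1→2]: (57.87+49.39)/2 × 1 = 53.63
  [2→4]: (49.39+25.74)/2 × 2 = 75.13
  Sum = 157.695 mcg/mL·hr
Tail: C_last/k_e = 25.74/0.347 = 74.179
AUC_0→∞ (sublingual tablet) = 157.695 + 74.179 = 231.874 mcg/mL·hr
F = (AUC_ev/D_ev)/(AUC_iv/D_iv) = (231.874/100)/(135/25) = 2.31874/5.4 = 0.4294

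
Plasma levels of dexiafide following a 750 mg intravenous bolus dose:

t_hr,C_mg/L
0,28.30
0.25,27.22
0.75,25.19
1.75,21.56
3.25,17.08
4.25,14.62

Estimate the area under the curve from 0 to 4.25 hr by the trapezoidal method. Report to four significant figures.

Trapezoidal AUC_0→4.25:
  [0→0.25]: (28.30+27.22)/2 × 0.25 = 6.94
  [0.25→0.75]: (27.22+25.19)/2 × 0.5 = 13.1025
  [0.75→1.75]: (25.19+21.56)/2 × 1 = 23.375
  [1.75→3.25]: (21.56+17.08)/2 × 1.5 = 28.98
  [3.25→4.25]: (17.08+14.62)/2 × 1 = 15.85
  Sum = 88.2475 mg/L·hr

AUC = 88.25 mg/L·hr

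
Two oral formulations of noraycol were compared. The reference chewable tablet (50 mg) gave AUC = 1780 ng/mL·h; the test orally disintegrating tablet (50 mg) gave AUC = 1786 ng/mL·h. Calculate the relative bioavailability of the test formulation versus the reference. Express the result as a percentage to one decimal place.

F_rel = 100.3%

F_rel = (AUC_test/D_test) / (AUC_ref/D_ref)
      = (1786/50) / (1780/50)
      = 35.72 / 35.6 = 1.0034 = 100.34%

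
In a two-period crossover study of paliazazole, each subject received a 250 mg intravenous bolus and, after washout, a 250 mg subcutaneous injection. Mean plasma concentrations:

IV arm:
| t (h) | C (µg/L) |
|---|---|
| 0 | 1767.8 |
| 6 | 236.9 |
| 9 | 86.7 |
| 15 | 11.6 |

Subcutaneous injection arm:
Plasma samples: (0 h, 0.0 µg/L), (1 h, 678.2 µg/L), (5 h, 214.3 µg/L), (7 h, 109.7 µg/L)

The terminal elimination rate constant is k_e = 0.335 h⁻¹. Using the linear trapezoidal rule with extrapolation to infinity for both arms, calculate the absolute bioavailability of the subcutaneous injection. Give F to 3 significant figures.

Trapezoidal AUC_0→15 (IV):
  [0→6]: (1767.8+236.9)/2 × 6 = 6014.1
  [6→9]: (236.9+86.7)/2 × 3 = 485.4
  [9→15]: (86.7+11.6)/2 × 6 = 294.9
  Sum = 6794.4 µg/L·h
IV tail: 11.6/0.335 = 34.627; AUC_iv,0→∞ = 6794.4 + 34.627 = 6829.027 µg/L·h
Trapezoidal AUC_0→7 (subcutaneous injection):
  [0→1]: (0.0+678.2)/2 × 1 = 339.1
  [1→5]: (678.2+214.3)/2 × 4 = 1785.0
  [5→7]: (214.3+109.7)/2 × 2 = 324.0
  Sum = 2448.1 µg/L·h
subcutaneous injection tail: 109.7/0.335 = 327.463; AUC_ev,0→∞ = 2448.1 + 327.463 = 2775.563 µg/L·h
F = (AUC_ev/D_ev)/(AUC_iv/D_iv) = (2775.563/250)/(6829.027/250) = 11.102252/27.316108 = 0.4064

F = 0.406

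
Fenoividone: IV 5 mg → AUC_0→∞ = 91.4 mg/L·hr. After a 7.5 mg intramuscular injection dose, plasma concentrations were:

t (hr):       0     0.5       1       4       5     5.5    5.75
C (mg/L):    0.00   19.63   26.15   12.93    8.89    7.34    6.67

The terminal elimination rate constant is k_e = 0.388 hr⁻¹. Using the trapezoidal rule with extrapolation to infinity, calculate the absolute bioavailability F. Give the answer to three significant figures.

F = 0.794

Trapezoidal AUC_0→5.75 (intramuscular injection):
  [0→0.5]: (0.00+19.63)/2 × 0.5 = 4.9075
  [0.5→1]: (19.63+26.15)/2 × 0.5 = 11.445
  [1→4]: (26.15+12.93)/2 × 3 = 58.62
  [4→5]: (12.93+8.89)/2 × 1 = 10.91
  [5→5.5]: (8.89+7.34)/2 × 0.5 = 4.0575
  [5.5→5.75]: (7.34+6.67)/2 × 0.25 = 1.75125
  Sum = 91.69125 mg/L·hr
Tail: C_last/k_e = 6.67/0.388 = 17.191
AUC_0→∞ (intramuscular injection) = 91.69125 + 17.191 = 108.88225 mg/L·hr
F = (AUC_ev/D_ev)/(AUC_iv/D_iv) = (108.88225/7.5)/(91.4/5) = 14.5176/18.28 = 0.7942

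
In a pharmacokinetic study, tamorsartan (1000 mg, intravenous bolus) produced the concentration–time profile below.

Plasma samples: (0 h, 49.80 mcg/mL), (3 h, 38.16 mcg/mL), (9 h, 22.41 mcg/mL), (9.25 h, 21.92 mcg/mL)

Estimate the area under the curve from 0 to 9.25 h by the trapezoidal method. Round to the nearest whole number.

Trapezoidal AUC_0→9.25:
  [0→3]: (49.80+38.16)/2 × 3 = 131.94
  [3→9]: (38.16+22.41)/2 × 6 = 181.71
  [9→9.25]: (22.41+21.92)/2 × 0.25 = 5.54125
  Sum = 319.19125 mcg/mL·h

AUC = 319 mcg/mL·h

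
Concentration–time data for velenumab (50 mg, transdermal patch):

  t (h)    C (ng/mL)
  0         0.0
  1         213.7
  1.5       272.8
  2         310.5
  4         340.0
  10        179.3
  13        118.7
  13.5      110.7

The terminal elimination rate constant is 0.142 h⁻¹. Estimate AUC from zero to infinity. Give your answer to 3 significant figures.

AUC = 3870 ng/mL·h

Trapezoidal AUC_0→13.5:
  [0→1]: (0.0+213.7)/2 × 1 = 106.85
  [1→1.5]: (213.7+272.8)/2 × 0.5 = 121.625
  [1.5→2]: (272.8+310.5)/2 × 0.5 = 145.825
  [2→4]: (310.5+340.0)/2 × 2 = 650.5
  [4→10]: (340.0+179.3)/2 × 6 = 1557.9
  [10→13]: (179.3+118.7)/2 × 3 = 447.0
  [13→13.5]: (118.7+110.7)/2 × 0.5 = 57.35
  Sum = 3087.05 ng/mL·h
Extrapolated tail: C_last / k_e = 110.7 / 0.142 = 779.577
AUC_0→∞ = 3087.05 + 779.577 = 3866.627 ng/mL·h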